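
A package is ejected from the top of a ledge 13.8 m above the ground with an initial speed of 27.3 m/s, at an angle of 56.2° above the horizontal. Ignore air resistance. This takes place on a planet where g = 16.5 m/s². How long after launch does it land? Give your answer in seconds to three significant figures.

3.26 s

Horizontal component vₓ = 27.30 cos 56.2° = 15.19 m/s; vertical v_y0 = 27.30 sin 56.2° = 22.69 m/s.
The projectile lands when y = 13.8 + (22.69) t − ½·16.5·t² = 0. Positive root: t = (22.69 + √(22.69² + 2·16.5·13.8)) / 16.5 = (22.69 + 31.15) / 16.5 = 3.263 s.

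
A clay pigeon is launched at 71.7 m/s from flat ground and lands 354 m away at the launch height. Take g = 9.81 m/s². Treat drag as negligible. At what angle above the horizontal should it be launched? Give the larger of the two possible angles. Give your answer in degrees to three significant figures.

68.8°

R = v₀² sin 2θ / g gives sin 2θ = gR/v₀² = 9.81·354/71.7² = 0.6755.
2θ = 42.49° or 180° − 42.49° = 137.5°, so θ = 21.25° or 68.75°.
The larger angle is 68.75°.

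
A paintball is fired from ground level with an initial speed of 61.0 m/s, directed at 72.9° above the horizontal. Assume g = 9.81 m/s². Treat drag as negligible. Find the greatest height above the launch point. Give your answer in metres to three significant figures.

Resolve: vₓ = 61.00 cos 72.9° = 17.94 m/s and v_y0 = 61.00 sin 72.9° = 58.30 m/s.
Peak height H = v_y0² / (2g) = 3399.3 / 19.62 = 173.3 m.

173 m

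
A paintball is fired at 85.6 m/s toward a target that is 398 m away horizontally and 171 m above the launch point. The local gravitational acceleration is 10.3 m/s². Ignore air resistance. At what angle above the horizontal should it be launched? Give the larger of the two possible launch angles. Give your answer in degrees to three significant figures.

69.0°

Trajectory: y = x tanθ − g x² (1 + tan²θ)/(2v₀²). With x = 398, y = 171, v₀ = 85.6, g = 10.3:
111.3 tan²θ − 398 tanθ + (282.3) = 0.
tanθ = [398 ± √(398² − 4 × 111.3 × (282.3))] / (2 × 111.3) = (398 ± 180.8) / 222.7, giving tanθ = 0.9757 or 2.599.
θ = 44.29° or 68.96°; the larger is 68.96°.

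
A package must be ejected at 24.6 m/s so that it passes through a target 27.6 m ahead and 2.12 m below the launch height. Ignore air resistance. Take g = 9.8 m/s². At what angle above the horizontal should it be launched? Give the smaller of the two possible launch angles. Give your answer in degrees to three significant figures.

Trajectory: y = x tanθ − g x² (1 + tan²θ)/(2v₀²). With x = 27.6, y = −2.12, v₀ = 24.6, g = 9.80:
6.168 tan²θ − 27.6 tanθ + (4.048) = 0.
tanθ = [27.6 ± √(27.6² − 4 × 6.168 × (4.048))] / (2 × 6.168) = (27.6 ± 25.73) / 12.34, giving tanθ = 0.1518 or 4.323.
θ = 8.633° or 76.98°; the smaller is 8.633°.

8.63°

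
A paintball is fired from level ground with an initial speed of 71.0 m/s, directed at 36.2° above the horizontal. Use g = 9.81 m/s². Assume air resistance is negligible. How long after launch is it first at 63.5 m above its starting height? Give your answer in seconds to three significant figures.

Resolve: vₓ = 71.00 cos 36.2° = 57.29 m/s and v_y0 = 71.00 sin 36.2° = 41.93 m/s.
Require v_y0 t − ½ g t² = 63.5, i.e. 4.905 t² − 41.93 t + 63.5 = 0.
t = [41.93 ± √(41.93² − 2·9.81·63.5)] / 9.81 = (41.93 ± 22.64) / 9.81, so t = 1.967 s or t = 6.582 s.
The first (ascending) time is 1.967 s.

1.97 s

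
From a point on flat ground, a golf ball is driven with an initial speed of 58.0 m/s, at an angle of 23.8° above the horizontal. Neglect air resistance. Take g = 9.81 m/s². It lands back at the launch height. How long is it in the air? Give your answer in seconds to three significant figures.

vₓ = 58.00 cos 23.8° = 53.07 m/s; v_y0 = 58.00 sin 23.8° = 23.41 m/s.
Landing at launch height ⇒ T = 2 v_y0 / g = 2 × 23.41 / 9.81 = 4.772 s.

4.77 s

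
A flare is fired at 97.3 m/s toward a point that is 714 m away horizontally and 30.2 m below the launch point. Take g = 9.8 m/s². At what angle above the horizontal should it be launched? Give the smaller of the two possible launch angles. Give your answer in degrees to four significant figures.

Trajectory: y = x tanθ − g x² (1 + tan²θ)/(2v₀²). With x = 714, y = −30.2, v₀ = 97.3, g = 9.80:
263.9 tan²θ − 714 tanθ + (233.7) = 0.
tanθ = [714 ± √(714² − 4 × 263.9 × (233.7))] / (2 × 263.9) = (714 ± 513.0) / 527.7, giving tanθ = 0.3809 or 2.325.
θ = 20.85° or 66.73°; the smaller is 20.85°.

20.85°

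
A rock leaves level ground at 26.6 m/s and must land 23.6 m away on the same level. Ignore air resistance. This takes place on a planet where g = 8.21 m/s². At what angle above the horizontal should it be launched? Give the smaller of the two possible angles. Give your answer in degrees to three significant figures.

R = v₀² sin 2θ / g gives sin 2θ = gR/v₀² = 8.21·23.6/26.6² = 0.2738.
2θ = 15.89° or 180° − 15.89° = 164.1°, so θ = 7.946° or 82.05°.
The smaller angle is 7.946°.

7.95°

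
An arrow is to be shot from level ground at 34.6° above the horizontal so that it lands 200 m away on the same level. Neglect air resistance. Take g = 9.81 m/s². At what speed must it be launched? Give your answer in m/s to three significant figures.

On level ground R = v₀² sin 2θ / g ⇒ v₀ = √(gR / sin 2θ).
v₀ = √(9.81 × 200 / sin 69.20°) = √(1962 / 0.9348) = √2098.8 = 45.81 m/s.

45.8 m/s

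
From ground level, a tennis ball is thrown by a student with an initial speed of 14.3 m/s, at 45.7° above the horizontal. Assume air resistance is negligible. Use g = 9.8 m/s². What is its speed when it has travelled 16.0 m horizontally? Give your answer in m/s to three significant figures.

Horizontal component vₓ = 14.30 cos 45.7° = 9.987 m/s; vertical v_y0 = 14.30 sin 45.7° = 10.23 m/s.
Time to reach x = 16.0 m: t = x/vₓ = 16.0/9.987 = 1.602 s.
Vertical velocity there: v_y = v_y0 − g t = 10.23 − 9.80 × 1.602 = −5.465 m/s.
Speed: √(vₓ² + v_y²) = √(9.987² + 5.465²) = 11.39 m/s.

11.4 m/s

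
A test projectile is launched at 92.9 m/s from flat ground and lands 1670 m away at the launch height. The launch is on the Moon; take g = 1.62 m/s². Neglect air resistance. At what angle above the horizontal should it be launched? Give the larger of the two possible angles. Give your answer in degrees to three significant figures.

R = v₀² sin 2θ / g gives sin 2θ = gR/v₀² = 1.62·1670/92.9² = 0.3135.
2θ = 18.27° or 180° − 18.27° = 161.7°, so θ = 9.134° or 80.87°.
The larger angle is 80.87°.

80.9°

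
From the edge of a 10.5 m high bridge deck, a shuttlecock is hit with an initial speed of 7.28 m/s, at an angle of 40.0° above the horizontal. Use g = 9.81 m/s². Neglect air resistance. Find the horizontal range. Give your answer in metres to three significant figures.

Components: vₓ = 7.280 cos 40.0° = 5.577 m/s, v_y0 = 7.280 sin 40.0° = 4.679 m/s.
With up positive and y = 0 at the ground: y(t) = 10.5 + (4.679) t − 4.905 t². Setting y = 0 and taking the positive root: t = [4.679 + √(4.679² + 2·9.81·10.5)] / 9.81 = (4.679 + 15.10) / 9.81 = 2.016 s.
Horizontal distance: R = vₓ t = 5.577 × 2.016 = 11.24 m.

11.2 m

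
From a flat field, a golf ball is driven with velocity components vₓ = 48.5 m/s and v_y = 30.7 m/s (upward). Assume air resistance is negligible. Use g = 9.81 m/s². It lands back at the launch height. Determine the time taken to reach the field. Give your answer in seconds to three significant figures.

Landing at launch height ⇒ T = 2 v_y0 / g = 2 × 30.70 / 9.81 = 6.259 s.

6.26 s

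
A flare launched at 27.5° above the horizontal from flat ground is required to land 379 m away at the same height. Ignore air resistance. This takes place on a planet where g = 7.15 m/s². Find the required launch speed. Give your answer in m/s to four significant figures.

57.52 m/s

On level ground R = v₀² sin 2θ / g ⇒ v₀ = √(gR / sin 2θ).
v₀ = √(7.15 × 379 / sin 55.00°) = √(2710 / 0.8192) = √3308.1 = 57.52 m/s.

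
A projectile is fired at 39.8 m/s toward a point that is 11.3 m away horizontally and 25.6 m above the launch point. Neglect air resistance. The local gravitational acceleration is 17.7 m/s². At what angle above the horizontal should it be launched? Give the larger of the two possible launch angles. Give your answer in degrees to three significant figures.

85.6°

Trajectory: y = x tanθ − g x² (1 + tan²θ)/(2v₀²). With x = 11.3, y = 25.6, v₀ = 39.8, g = 17.7:
0.7134 tan²θ − 11.3 tanθ + (26.31) = 0.
tanθ = [11.3 ± √(11.3² − 4 × 0.7134 × (26.31))] / (2 × 0.7134) = (11.3 ± 7.253) / 1.427, giving tanθ = 2.837 or 13.00.
θ = 70.58° or 85.60°; the larger is 85.60°.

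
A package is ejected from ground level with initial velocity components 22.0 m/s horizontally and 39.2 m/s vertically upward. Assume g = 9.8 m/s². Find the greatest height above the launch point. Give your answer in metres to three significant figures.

Maximum height: H = v_y0² / (2g) = 39.20² / (2 × 9.80) = 78.40 m.

78.4 m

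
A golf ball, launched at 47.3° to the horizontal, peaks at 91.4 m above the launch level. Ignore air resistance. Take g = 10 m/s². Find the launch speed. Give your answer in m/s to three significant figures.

At the peak v_y = 0, so v_y0 = √(2gH) = √(2 × 10.0 × 91.4) = 42.76 m/s.
v_y0 = v₀ sin θ ⇒ v₀ = 42.76 / sin 47.3° = 58.18 m/s.

58.2 m/s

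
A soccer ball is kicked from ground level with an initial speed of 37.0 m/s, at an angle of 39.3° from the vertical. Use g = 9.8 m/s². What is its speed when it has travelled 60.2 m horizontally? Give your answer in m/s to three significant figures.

Resolve: vₓ = 37.00 sin 39.3° = 23.44 m/s and v_y0 = 37.00 cos 39.3° = 28.63 m/s.
Time to reach x = 60.2 m: t = x/vₓ = 60.2/23.44 = 2.569 s.
Vertical velocity there: v_y = v_y0 − g t = 28.63 − 9.80 × 2.569 = 3.458 m/s.
Speed: √(vₓ² + v_y²) = √(23.44² + 3.458²) = 23.69 m/s.

23.7 m/s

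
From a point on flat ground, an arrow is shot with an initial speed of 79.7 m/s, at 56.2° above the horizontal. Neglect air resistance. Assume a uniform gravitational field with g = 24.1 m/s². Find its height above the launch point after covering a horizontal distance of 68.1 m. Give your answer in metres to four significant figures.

Components: vₓ = 79.70 cos 56.2° = 44.34 m/s, v_y0 = 79.70 sin 56.2° = 66.23 m/s.
Time to reach x = 68.1 m: t = x/vₓ = 68.1/44.34 = 1.536 s.
Height: y = v_y0 t − ½ g t² = 66.23 × 1.536 − 12.05 × 1.536² = 101.7 − 28.43 = 73.30 m.

73.30 m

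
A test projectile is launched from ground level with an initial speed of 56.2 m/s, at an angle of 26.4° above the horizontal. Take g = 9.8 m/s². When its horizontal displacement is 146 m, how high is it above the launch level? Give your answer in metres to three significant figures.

31.3 m

Components: vₓ = 56.20 cos 26.4° = 50.34 m/s, v_y0 = 56.20 sin 26.4° = 24.99 m/s.
At x = 146 m, t = x/vₓ = 146/50.34 = 2.900 s.
Height: y = v_y0 t − ½ g t² = 24.99 × 2.900 − 4.900 × 2.900² = 72.48 − 41.22 = 31.26 m.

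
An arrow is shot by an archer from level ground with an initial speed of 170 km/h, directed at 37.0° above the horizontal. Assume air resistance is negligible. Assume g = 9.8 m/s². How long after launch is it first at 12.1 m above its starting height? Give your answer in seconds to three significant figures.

Convert: 170 km/h = 170/3.6 = 47.22 m/s.
Horizontal component vₓ = 47.22 cos 37.0° = 37.71 m/s; vertical v_y0 = 47.22 sin 37.0° = 28.42 m/s.
Height y(t) = 28.42 t − 4.900 t² = 12.1 gives 4.900 t² − 28.42 t + 12.1 = 0.
t = [28.42 ± √(28.42² − 2·9.80·12.1)] / 9.80 = (28.42 ± 23.88) / 9.80, so t = 0.4627 s or t = 5.337 s.
The first (ascending) time is 0.4627 s.

0.463 s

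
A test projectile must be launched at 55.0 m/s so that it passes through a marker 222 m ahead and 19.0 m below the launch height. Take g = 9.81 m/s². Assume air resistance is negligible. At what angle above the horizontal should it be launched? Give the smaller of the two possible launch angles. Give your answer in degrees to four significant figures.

17.15°

Trajectory: y = x tanθ − g x² (1 + tan²θ)/(2v₀²). With x = 222, y = −19.0, v₀ = 55.0, g = 9.81:
79.91 tan²θ − 222 tanθ + (60.91) = 0.
tanθ = [222 ± √(222² − 4 × 79.91 × (60.91))] / (2 × 79.91) = (222 ± 172.7) / 159.8, giving tanθ = 0.3087 or 2.469.
θ = 17.15° or 67.95°; the smaller is 17.15°.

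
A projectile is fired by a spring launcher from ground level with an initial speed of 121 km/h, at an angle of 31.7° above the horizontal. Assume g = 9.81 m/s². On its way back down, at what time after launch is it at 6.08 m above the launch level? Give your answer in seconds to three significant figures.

Convert: 121 km/h = 121/3.6 = 33.61 m/s.
Components: vₓ = 33.61 cos 31.7° = 28.60 m/s, v_y0 = 33.61 sin 31.7° = 17.66 m/s.
Height y(t) = 17.66 t − 4.905 t² = 6.08 gives 4.905 t² − 17.66 t + 6.08 = 0.
t = [17.66 ± √(17.66² − 2·9.81·6.08)] / 9.81 = (17.66 ± 13.88) / 9.81, so t = 0.3855 s or t = 3.215 s.
The descending-branch root is 3.215 s.

3.22 s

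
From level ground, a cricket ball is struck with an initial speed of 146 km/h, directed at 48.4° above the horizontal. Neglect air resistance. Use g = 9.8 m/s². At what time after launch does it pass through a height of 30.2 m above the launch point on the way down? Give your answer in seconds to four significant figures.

4.942 s

Convert: 146 km/h = 146/3.6 = 40.56 m/s.
Components: vₓ = 40.56 cos 48.4° = 26.93 m/s, v_y0 = 40.56 sin 48.4° = 30.33 m/s.
Height y(t) = 30.33 t − 4.900 t² = 30.2 gives 4.900 t² − 30.33 t + 30.2 = 0.
t = [30.33 ± √(30.33² − 2·9.80·30.2)] / 9.80 = (30.33 ± 18.11) / 9.80, so t = 1.247 s or t = 4.942 s.
The descending-branch root is 4.942 s.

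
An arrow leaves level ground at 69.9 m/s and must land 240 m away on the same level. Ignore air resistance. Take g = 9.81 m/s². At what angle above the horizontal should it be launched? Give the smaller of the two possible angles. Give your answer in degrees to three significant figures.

14.4°

R = v₀² sin 2θ / g gives sin 2θ = gR/v₀² = 9.81·240/69.9² = 0.4819.
2θ = 28.81° or 180° − 28.81° = 151.2°, so θ = 14.40° or 75.60°.
The smaller angle is 14.40°.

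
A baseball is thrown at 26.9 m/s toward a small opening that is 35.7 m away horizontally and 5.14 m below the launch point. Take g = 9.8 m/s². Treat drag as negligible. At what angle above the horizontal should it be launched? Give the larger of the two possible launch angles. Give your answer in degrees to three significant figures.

Trajectory: y = x tanθ − g x² (1 + tan²θ)/(2v₀²). With x = 35.7, y = −5.14, v₀ = 26.9, g = 9.80:
8.630 tan²θ − 35.7 tanθ + (3.490) = 0.
tanθ = [35.7 ± √(35.7² − 4 × 8.630 × (3.490))] / (2 × 8.630) = (35.7 ± 33.97) / 17.26, giving tanθ = 0.1002 or 4.036.
θ = 5.722° or 76.09°; the larger is 76.09°.

76.1°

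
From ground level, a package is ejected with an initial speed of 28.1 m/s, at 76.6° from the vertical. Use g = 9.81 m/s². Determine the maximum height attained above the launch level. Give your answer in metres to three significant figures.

Resolve: vₓ = 28.10 sin 76.6° = 27.34 m/s and v_y0 = 28.10 cos 76.6° = 6.512 m/s.
At the apex v_y = 0, so H = v_y0²/(2g) = 6.512²/19.62 = 2.161 m.

2.16 m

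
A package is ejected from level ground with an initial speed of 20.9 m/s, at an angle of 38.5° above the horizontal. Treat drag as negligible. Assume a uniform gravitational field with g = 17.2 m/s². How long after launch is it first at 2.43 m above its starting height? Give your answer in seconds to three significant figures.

Horizontal component vₓ = 20.90 cos 38.5° = 16.36 m/s; vertical v_y0 = 20.90 sin 38.5° = 13.01 m/s.
Set y = v_y0 t − ½ g t² = 2.43: 8.600 t² − 13.01 t + 2.43 = 0.
t = [13.01 ± √(13.01² − 2·17.2·2.43)] / 17.2 = (13.01 ± 9.256) / 17.2, so t = 0.2183 s or t = 1.295 s.
The first (ascending) time is 0.2183 s.

0.218 s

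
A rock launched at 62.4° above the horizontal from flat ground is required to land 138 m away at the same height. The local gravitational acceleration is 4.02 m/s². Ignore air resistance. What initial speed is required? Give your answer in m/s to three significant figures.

26.0 m/s

Level-ground range: R = v₀² sin(2θ)/g, so v₀ = √(gR / sin 2θ).
v₀ = √(4.02 × 138 / sin 124.8°) = √(554.8 / 0.8211) = √675.59 = 25.99 m/s.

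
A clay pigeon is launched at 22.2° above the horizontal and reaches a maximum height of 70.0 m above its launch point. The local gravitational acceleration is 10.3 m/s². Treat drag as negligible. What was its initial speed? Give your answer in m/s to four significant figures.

At the peak v_y = 0, so v_y0 = √(2gH) = √(2 × 10.3 × 70.0) = 37.97 m/s.
v_y0 = v₀ sin θ ⇒ v₀ = 37.97 / sin 22.2° = 100.5 m/s.

100.5 m/s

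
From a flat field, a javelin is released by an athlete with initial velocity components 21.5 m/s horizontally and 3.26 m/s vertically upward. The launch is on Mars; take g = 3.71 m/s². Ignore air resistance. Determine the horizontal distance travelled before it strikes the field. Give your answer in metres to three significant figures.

37.8 m

Flight time T = 2 v_y0 / g = 1.757 s.
Range: R = vₓ T = 21.50 × 1.757 = 37.78 m.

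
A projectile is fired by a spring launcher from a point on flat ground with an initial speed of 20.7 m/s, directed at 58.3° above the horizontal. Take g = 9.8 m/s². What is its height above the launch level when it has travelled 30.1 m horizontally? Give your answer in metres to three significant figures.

Components: vₓ = 20.70 cos 58.3° = 10.88 m/s, v_y0 = 20.70 sin 58.3° = 17.61 m/s.
x = vₓ t ⇒ t = 30.1/10.88 = 2.767 s.
Height: y = v_y0 t − ½ g t² = 17.61 × 2.767 − 4.900 × 2.767² = 48.74 − 37.52 = 11.21 m.

11.2 m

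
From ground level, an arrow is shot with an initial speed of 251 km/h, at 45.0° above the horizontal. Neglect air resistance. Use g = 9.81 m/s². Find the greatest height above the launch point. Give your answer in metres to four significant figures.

Convert: 251 km/h = 251/3.6 = 69.72 m/s.
Resolve: vₓ = 69.72 cos 45.0° = 49.30 m/s and v_y0 = 69.72 sin 45.0° = 49.30 m/s.
Peak height H = v_y0² / (2g) = 2430.6 / 19.62 = 123.9 m.

123.9 m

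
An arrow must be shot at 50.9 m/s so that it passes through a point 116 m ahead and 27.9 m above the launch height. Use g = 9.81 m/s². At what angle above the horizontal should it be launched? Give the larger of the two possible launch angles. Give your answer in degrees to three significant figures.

Trajectory: y = x tanθ − g x² (1 + tan²θ)/(2v₀²). With x = 116, y = 27.9, v₀ = 50.9, g = 9.81:
25.48 tan²θ − 116 tanθ + (53.38) = 0.
tanθ = [116 ± √(116² − 4 × 25.48 × (53.38))] / (2 × 25.48) = (116 ± 89.54) / 50.95, giving tanθ = 0.5194 or 4.034.
θ = 27.45° or 76.08°; the larger is 76.08°.

76.1°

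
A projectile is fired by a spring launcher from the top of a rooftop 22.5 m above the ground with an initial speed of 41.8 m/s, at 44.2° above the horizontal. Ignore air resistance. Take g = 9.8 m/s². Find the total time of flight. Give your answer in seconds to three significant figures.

6.64 s

Components: vₓ = 41.80 cos 44.2° = 29.97 m/s, v_y0 = 41.80 sin 44.2° = 29.14 m/s.
Vertical motion (up positive, ground at y = 0): 4.900 t² − (29.14) t − 22.5 = 0, so t = (29.14 + √(29.14² + 2·9.80·22.5)) / 9.80 = (29.14 + 35.92) / 9.80 = 6.639 s.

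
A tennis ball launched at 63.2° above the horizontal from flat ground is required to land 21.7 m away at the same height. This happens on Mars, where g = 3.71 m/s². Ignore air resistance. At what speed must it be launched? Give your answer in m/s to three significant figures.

From R = (v₀² / g) sin 2θ: v₀ = √(gR / sin 2θ).
v₀ = √(3.71 × 21.7 / sin 126.4°) = √(80.51 / 0.8049) = √100.02 = 10.00 m/s.

10.0 m/s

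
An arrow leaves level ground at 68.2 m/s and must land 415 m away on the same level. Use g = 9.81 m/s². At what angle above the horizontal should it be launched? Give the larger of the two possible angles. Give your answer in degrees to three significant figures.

59.5°

From R = (v₀²/g) sin 2θ: sin 2θ = 9.81 × 415 / 4651.2 = 0.8753.
2θ = 61.08° or 180° − 61.08° = 118.9°, so θ = 30.54° or 59.46°.
The larger angle is 59.46°.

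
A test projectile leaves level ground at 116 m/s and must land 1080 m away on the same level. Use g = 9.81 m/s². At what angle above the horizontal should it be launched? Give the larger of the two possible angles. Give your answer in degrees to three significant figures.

64.0°

R = v₀² sin 2θ / g gives sin 2θ = gR/v₀² = 9.81·1080/116² = 0.7874.
2θ = 51.94° or 180° − 51.94° = 128.1°, so θ = 25.97° or 64.03°.
The larger angle is 64.03°.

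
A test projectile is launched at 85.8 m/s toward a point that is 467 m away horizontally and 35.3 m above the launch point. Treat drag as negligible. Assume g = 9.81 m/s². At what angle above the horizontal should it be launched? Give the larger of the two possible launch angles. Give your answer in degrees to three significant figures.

Trajectory: y = x tanθ − g x² (1 + tan²θ)/(2v₀²). With x = 467, y = 35.3, v₀ = 85.8, g = 9.81:
145.3 tan²θ − 467 tanθ + (180.6) = 0.
tanθ = [467 ± √(467² − 4 × 145.3 × (180.6))] / (2 × 145.3) = (467 ± 336.3) / 290.6, giving tanθ = 0.4497 or 2.764.
θ = 24.21° or 70.11°; the larger is 70.11°.

70.1°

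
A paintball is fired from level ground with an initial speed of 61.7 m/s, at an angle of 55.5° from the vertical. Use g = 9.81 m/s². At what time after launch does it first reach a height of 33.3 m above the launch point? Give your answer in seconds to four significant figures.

1.133 s

Components: vₓ = 61.70 sin 55.5° = 50.85 m/s, v_y0 = 61.70 cos 55.5° = 34.95 m/s.
Set y = v_y0 t − ½ g t² = 33.3: 4.905 t² − 34.95 t + 33.3 = 0.
Quadratic formula: t = (34.95 ± √567.97) / 9.81 = (34.95 ± 23.83) / 9.81 → t = 1.133 s or 5.992 s.
The first (ascending) time is 1.133 s.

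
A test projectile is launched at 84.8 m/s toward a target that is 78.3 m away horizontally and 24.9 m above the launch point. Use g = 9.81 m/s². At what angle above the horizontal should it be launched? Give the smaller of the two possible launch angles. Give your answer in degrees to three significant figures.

Trajectory: y = x tanθ − g x² (1 + tan²θ)/(2v₀²). With x = 78.3, y = 24.9, v₀ = 84.8, g = 9.81:
4.182 tan²θ − 78.3 tanθ + (29.08) = 0.
tanθ = [78.3 ± √(78.3² − 4 × 4.182 × (29.08))] / (2 × 4.182) = (78.3 ± 75.13) / 8.364, giving tanθ = 0.3791 or 18.34.
θ = 20.76° or 86.88°; the smaller is 20.76°.

20.8°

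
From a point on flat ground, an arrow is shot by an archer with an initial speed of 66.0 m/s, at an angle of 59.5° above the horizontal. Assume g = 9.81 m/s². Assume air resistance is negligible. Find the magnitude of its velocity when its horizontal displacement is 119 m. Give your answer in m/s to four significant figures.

40.09 m/s

Resolve: vₓ = 66.00 cos 59.5° = 33.50 m/s and v_y0 = 66.00 sin 59.5° = 56.87 m/s.
At x = 119 m, t = x/vₓ = 119/33.50 = 3.553 s.
Vertical velocity there: v_y = v_y0 − g t = 56.87 − 9.81 × 3.553 = 22.02 m/s.
Speed: √(vₓ² + v_y²) = √(33.50² + 22.02²) = 40.09 m/s.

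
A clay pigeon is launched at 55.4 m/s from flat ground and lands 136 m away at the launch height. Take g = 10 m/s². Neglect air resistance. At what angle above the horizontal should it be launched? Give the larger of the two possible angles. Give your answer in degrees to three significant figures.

76.8°

R = v₀² sin 2θ / g gives sin 2θ = gR/v₀² = 10.0·136/55.4² = 0.4431.
2θ = 26.30° or 180° − 26.30° = 153.7°, so θ = 13.15° or 76.85°.
The larger angle is 76.85°.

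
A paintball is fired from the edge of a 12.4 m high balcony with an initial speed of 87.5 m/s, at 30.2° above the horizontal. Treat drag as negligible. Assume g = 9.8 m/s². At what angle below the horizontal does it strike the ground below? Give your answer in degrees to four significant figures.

Resolve: vₓ = 87.50 cos 30.2° = 75.62 m/s and v_y0 = 87.50 sin 30.2° = 44.01 m/s.
The projectile lands when y = 12.4 + (44.01) t − ½·9.80·t² = 0. Positive root: t = (44.01 + √(44.01² + 2·9.80·12.4)) / 9.80 = (44.01 + 46.69) / 9.80 = 9.256 s.
At impact: v_y = v_y0 − g t = −46.69 m/s; vₓ = 75.62 m/s.
Angle below horizontal: arctan(|v_y|/vₓ) = arctan(46.69/75.62) = 31.69°.

31.69°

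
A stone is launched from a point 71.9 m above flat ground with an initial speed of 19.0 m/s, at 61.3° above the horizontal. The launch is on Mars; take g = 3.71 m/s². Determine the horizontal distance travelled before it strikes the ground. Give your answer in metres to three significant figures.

Components: vₓ = 19.00 cos 61.3° = 9.124 m/s, v_y0 = 19.00 sin 61.3° = 16.67 m/s.
With up positive and y = 0 at the ground: y(t) = 71.9 + (16.67) t − 1.855 t². Setting y = 0 and taking the positive root: t = [16.67 + √(16.67² + 2·3.71·71.9)] / 3.71 = (16.67 + 28.48) / 3.71 = 12.17 s.
Horizontal distance: R = vₓ t = 9.124 × 12.17 = 111.0 m.

111 m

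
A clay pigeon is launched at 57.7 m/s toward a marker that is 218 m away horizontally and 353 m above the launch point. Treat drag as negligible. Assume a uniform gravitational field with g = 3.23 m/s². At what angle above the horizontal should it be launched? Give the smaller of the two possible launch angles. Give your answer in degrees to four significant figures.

66.22°

Trajectory: y = x tanθ − g x² (1 + tan²θ)/(2v₀²). With x = 218, y = 353, v₀ = 57.7, g = 3.23:
23.05 tan²θ − 218 tanθ + (376.1) = 0.
tanθ = [218 ± √(218² − 4 × 23.05 × (376.1))] / (2 × 23.05) = (218 ± 113.3) / 46.11, giving tanθ = 2.270 or 7.186.
θ = 66.22° or 82.08°; the smaller is 66.22°.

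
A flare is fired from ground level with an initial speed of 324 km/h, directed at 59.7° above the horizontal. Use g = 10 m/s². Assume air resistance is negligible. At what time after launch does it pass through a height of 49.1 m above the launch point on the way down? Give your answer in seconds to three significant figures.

Convert: 324 km/h = 324/3.6 = 90.00 m/s.
Horizontal component vₓ = 90.00 cos 59.7° = 45.41 m/s; vertical v_y0 = 90.00 sin 59.7° = 77.71 m/s.
Require v_y0 t − ½ g t² = 49.1, i.e. 5.000 t² − 77.71 t + 49.1 = 0.
t = [77.71 ± √(77.71² − 2·10.0·49.1)] / 10.0 = (77.71 ± 71.11) / 10.0, so t = 0.6599 s or t = 14.88 s.
The descending-branch root is 14.88 s.

14.9 s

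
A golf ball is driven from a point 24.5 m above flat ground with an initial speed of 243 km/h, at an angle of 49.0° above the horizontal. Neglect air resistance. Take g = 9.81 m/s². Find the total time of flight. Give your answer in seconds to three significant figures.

Convert: 243 km/h = 243/3.6 = 67.50 m/s.
vₓ = 67.50 cos 49.0° = 44.28 m/s; v_y0 = 67.50 sin 49.0° = 50.94 m/s.
With up positive and y = 0 at the ground: y(t) = 24.5 + (50.94) t − 4.905 t². Setting y = 0 and taking the positive root: t = [50.94 + √(50.94² + 2·9.81·24.5)] / 9.81 = (50.94 + 55.46) / 9.81 = 10.85 s.

10.8 s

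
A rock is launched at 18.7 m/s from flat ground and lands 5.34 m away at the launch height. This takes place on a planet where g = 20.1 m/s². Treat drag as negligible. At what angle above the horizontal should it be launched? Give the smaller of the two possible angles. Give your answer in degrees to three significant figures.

8.94°

R = v₀² sin 2θ / g gives sin 2θ = gR/v₀² = 20.1·5.34/18.7² = 0.3069.
2θ = 17.87° or 180° − 17.87° = 162.1°, so θ = 8.937° or 81.06°.
The smaller angle is 8.937°.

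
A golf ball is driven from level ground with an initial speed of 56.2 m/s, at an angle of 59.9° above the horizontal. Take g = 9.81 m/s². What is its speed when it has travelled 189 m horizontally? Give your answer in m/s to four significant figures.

33.00 m/s

vₓ = 56.20 cos 59.9° = 28.18 m/s; v_y0 = 56.20 sin 59.9° = 48.62 m/s.
At x = 189 m, t = x/vₓ = 189/28.18 = 6.706 s.
Vertical velocity there: v_y = v_y0 − g t = 48.62 − 9.81 × 6.706 = −17.16 m/s.
Speed: √(vₓ² + v_y²) = √(28.18² + 17.16²) = 33.00 m/s.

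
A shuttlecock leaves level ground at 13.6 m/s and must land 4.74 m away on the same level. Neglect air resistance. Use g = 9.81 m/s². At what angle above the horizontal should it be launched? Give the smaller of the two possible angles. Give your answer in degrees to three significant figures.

R = v₀² sin 2θ / g gives sin 2θ = gR/v₀² = 9.81·4.74/13.6² = 0.2514.
2θ = 14.56° or 180° − 14.56° = 165.4°, so θ = 7.280° or 82.72°.
The smaller angle is 7.280°.

7.28°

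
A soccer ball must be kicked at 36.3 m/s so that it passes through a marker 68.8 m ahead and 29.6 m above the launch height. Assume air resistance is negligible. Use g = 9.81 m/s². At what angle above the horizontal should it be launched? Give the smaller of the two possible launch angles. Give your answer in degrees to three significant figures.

41.6°

Trajectory: y = x tanθ − g x² (1 + tan²θ)/(2v₀²). With x = 68.8, y = 29.6, v₀ = 36.3, g = 9.81:
17.62 tan²θ − 68.8 tanθ + (47.22) = 0.
tanθ = [68.8 ± √(68.8² − 4 × 17.62 × (47.22))] / (2 × 17.62) = (68.8 ± 37.49) / 35.24, giving tanθ = 0.8885 or 3.016.
θ = 41.62° or 71.66°; the smaller is 41.62°.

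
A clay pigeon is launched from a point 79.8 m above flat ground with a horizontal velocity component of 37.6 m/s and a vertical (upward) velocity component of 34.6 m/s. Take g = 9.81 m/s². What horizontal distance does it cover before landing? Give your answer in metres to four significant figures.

334.1 m

The projectile lands when y = 79.8 + (34.60) t − ½·9.81·t² = 0. Positive root: t = (34.60 + √(34.60² + 2·9.81·79.8)) / 9.81 = (34.60 + 52.56) / 9.81 = 8.885 s.
Horizontal distance: R = vₓ t = 37.60 × 8.885 = 334.1 m.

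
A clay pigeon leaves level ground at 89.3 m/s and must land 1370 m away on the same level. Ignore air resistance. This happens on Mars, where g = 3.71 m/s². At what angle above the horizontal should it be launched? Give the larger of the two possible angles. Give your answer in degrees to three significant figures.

From R = (v₀²/g) sin 2θ: sin 2θ = 3.71 × 1370 / 7974.5 = 0.6374.
2θ = 39.60° or 180° − 39.60° = 140.4°, so θ = 19.80° or 70.20°.
The larger angle is 70.20°.

70.2°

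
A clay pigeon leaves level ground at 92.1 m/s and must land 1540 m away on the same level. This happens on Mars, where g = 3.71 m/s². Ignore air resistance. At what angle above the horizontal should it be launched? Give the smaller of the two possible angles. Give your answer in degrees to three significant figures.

R = v₀² sin 2θ / g gives sin 2θ = gR/v₀² = 3.71·1540/92.1² = 0.6736.
2θ = 42.34° or 180° − 42.34° = 137.7°, so θ = 21.17° or 68.83°.
The smaller angle is 21.17°.

21.2°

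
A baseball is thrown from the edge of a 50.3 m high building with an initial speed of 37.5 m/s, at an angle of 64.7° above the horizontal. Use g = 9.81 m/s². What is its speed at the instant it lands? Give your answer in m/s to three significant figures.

48.9 m/s

Resolve: vₓ = 37.50 cos 64.7° = 16.03 m/s and v_y0 = 37.50 sin 64.7° = 33.90 m/s.
Vertical motion (up positive, ground at y = 0): 4.905 t² − (33.90) t − 50.3 = 0, so t = (33.90 + √(33.90² + 2·9.81·50.3)) / 9.81 = (33.90 + 46.22) / 9.81 = 8.168 s.
Vertical velocity at impact: v_y = v_y0 − g t = 33.90 − 9.81 × 8.168 = −46.22 m/s.
Speed: |v| = √(vₓ² + v_y²) = √(16.03² + 46.22²) = 48.92 m/s.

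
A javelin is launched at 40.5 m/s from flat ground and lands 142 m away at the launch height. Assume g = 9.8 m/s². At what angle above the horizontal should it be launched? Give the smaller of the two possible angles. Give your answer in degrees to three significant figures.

29.0°

R = v₀² sin 2θ / g gives sin 2θ = gR/v₀² = 9.80·142/40.5² = 0.8484.
2θ = 58.04° or 180° − 58.04° = 122.0°, so θ = 29.02° or 60.98°.
The smaller angle is 29.02°.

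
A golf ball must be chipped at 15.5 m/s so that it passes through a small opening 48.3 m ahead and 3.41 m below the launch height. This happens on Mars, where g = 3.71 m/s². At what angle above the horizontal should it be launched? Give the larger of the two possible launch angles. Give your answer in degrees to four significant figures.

Trajectory: y = x tanθ − g x² (1 + tan²θ)/(2v₀²). With x = 48.3, y = −3.41, v₀ = 15.5, g = 3.71:
18.01 tan²θ − 48.3 tanθ + (14.60) = 0.
tanθ = [48.3 ± √(48.3² − 4 × 18.01 × (14.60))] / (2 × 18.01) = (48.3 ± 35.79) / 36.03, giving tanθ = 0.3473 or 2.334.
θ = 19.15° or 66.81°; the larger is 66.81°.

66.81°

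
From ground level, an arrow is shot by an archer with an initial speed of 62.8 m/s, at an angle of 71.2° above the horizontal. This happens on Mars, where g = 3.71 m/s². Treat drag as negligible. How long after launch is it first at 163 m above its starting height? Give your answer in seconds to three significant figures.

3.03 s

Horizontal component vₓ = 62.80 cos 71.2° = 20.24 m/s; vertical v_y0 = 62.80 sin 71.2° = 59.45 m/s.
Set y = v_y0 t − ½ g t² = 163: 1.855 t² − 59.45 t + 163 = 0.
t = [59.45 ± √(59.45² − 2·3.71·163)] / 3.71 = (59.45 ± 48.22) / 3.71, so t = 3.028 s or t = 29.02 s.
The first (ascending) time is 3.028 s.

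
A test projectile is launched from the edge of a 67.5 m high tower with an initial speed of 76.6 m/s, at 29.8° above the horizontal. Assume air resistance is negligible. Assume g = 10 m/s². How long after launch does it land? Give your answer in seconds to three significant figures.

vₓ = 76.60 cos 29.8° = 66.47 m/s; v_y0 = 76.60 sin 29.8° = 38.07 m/s.
With up positive and y = 0 at the ground: y(t) = 67.5 + (38.07) t − 5.000 t². Setting y = 0 and taking the positive root: t = [38.07 + √(38.07² + 2·10.0·67.5)] / 10.0 = (38.07 + 52.91) / 10.0 = 9.098 s.

9.10 s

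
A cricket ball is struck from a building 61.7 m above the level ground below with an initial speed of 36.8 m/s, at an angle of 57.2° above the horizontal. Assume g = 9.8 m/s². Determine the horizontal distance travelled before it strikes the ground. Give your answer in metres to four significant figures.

157.6 m

vₓ = 36.80 cos 57.2° = 19.93 m/s; v_y0 = 36.80 sin 57.2° = 30.93 m/s.
The projectile lands when y = 61.7 + (30.93) t − ½·9.80·t² = 0. Positive root: t = (30.93 + √(30.93² + 2·9.80·61.7)) / 9.80 = (30.93 + 46.54) / 9.80 = 7.906 s.
Horizontal distance: R = vₓ t = 19.93 × 7.906 = 157.6 m.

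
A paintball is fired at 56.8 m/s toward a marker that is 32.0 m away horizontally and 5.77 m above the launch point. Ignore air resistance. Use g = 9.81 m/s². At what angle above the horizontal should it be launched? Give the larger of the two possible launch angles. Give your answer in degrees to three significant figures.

87.2°

Trajectory: y = x tanθ − g x² (1 + tan²θ)/(2v₀²). With x = 32.0, y = 5.77, v₀ = 56.8, g = 9.81:
1.557 tan²θ − 32.0 tanθ + (7.327) = 0.
tanθ = [32.0 ± √(32.0² − 4 × 1.557 × (7.327))] / (2 × 1.557) = (32.0 ± 31.28) / 3.114, giving tanθ = 0.2316 or 20.32.
θ = 13.04° or 87.18°; the larger is 87.18°.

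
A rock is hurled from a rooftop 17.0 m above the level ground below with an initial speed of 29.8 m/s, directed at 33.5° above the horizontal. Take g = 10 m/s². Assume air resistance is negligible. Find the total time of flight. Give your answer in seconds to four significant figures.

4.116 s

vₓ = 29.80 cos 33.5° = 24.85 m/s; v_y0 = 29.80 sin 33.5° = 16.45 m/s.
Vertical motion (up positive, ground at y = 0): 5.000 t² − (16.45) t − 17.0 = 0, so t = (16.45 + √(16.45² + 2·10.0·17.0)) / 10.0 = (16.45 + 24.71) / 10.0 = 4.116 s.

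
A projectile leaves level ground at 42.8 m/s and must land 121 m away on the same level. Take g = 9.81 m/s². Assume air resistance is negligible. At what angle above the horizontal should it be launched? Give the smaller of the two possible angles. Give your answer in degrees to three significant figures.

R = v₀² sin 2θ / g gives sin 2θ = gR/v₀² = 9.81·121/42.8² = 0.6480.
2θ = 40.39° or 180° − 40.39° = 139.6°, so θ = 20.20° or 69.80°.
The smaller angle is 20.20°.

20.2°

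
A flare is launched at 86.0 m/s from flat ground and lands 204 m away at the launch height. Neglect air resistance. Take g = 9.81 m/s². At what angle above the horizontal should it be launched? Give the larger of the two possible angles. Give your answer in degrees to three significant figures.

82.2°

R = v₀² sin 2θ / g gives sin 2θ = gR/v₀² = 9.81·204/86.0² = 0.2706.
2θ = 15.70° or 180° − 15.70° = 164.3°, so θ = 7.850° or 82.15°.
The larger angle is 82.15°.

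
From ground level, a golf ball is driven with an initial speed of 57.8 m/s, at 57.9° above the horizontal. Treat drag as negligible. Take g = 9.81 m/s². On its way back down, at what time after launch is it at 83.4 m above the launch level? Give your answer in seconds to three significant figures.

7.80 s

Resolve: vₓ = 57.80 cos 57.9° = 30.71 m/s and v_y0 = 57.80 sin 57.9° = 48.96 m/s.
Require v_y0 t − ½ g t² = 83.4, i.e. 4.905 t² − 48.96 t + 83.4 = 0.
t = [48.96 ± √(48.96² − 2·9.81·83.4)] / 9.81 = (48.96 ± 27.59) / 9.81, so t = 2.179 s or t = 7.803 s.
The descending-branch root is 7.803 s.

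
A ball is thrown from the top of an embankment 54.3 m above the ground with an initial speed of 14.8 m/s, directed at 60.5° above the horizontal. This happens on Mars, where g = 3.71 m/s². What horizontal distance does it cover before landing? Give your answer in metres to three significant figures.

Resolve: vₓ = 14.80 cos 60.5° = 7.288 m/s and v_y0 = 14.80 sin 60.5° = 12.88 m/s.
With up positive and y = 0 at the ground: y(t) = 54.3 + (12.88) t − 1.855 t². Setting y = 0 and taking the positive root: t = [12.88 + √(12.88² + 2·3.71·54.3)] / 3.71 = (12.88 + 23.85) / 3.71 = 9.901 s.
Horizontal distance: R = vₓ t = 7.288 × 9.901 = 72.15 m.

72.2 m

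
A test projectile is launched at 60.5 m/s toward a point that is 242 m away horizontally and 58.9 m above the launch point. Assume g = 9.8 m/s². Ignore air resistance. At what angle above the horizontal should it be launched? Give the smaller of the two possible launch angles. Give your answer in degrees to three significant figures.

36.8°

Trajectory: y = x tanθ − g x² (1 + tan²θ)/(2v₀²). With x = 242, y = 58.9, v₀ = 60.5, g = 9.80:
78.40 tan²θ − 242 tanθ + (137.3) = 0.
tanθ = [242 ± √(242² − 4 × 78.40 × (137.3))] / (2 × 78.40) = (242 ± 124.5) / 156.8, giving tanθ = 0.7492 or 2.338.
θ = 36.84° or 66.84°; the smaller is 36.84°.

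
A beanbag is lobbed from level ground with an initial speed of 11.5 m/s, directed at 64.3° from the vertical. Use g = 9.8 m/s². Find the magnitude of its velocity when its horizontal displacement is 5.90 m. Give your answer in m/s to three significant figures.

Horizontal component vₓ = 11.50 sin 64.3° = 10.36 m/s; vertical v_y0 = 11.50 cos 64.3° = 4.987 m/s.
x = vₓ t ⇒ t = 5.90/10.36 = 0.5694 s.
Vertical velocity there: v_y = v_y0 − g t = 4.987 − 9.80 × 0.5694 = −0.5927 m/s.
Speed: √(vₓ² + v_y²) = √(10.36² + 0.5927²) = 10.38 m/s.

10.4 m/s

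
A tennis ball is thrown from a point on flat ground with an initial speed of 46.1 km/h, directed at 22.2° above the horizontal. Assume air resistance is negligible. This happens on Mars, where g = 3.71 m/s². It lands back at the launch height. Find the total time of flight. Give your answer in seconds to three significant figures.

Convert: 46.1 km/h = 46.1/3.6 = 12.81 m/s.
Horizontal component vₓ = 12.81 cos 22.2° = 11.86 m/s; vertical v_y0 = 12.81 sin 22.2° = 4.838 m/s.
Landing at launch height ⇒ T = 2 v_y0 / g = 2 × 4.838 / 3.71 = 2.608 s.

2.61 s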